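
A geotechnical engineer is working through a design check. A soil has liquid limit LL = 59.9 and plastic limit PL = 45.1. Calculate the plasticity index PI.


Result: 14.8

Derivation:
Using PI = LL - PL
PI = 59.9 - 45.1
PI = 14.8


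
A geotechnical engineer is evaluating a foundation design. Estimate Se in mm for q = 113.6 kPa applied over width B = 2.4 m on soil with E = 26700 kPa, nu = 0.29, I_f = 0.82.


Result: 7.669 mm

Derivation:
Using Se = q * B * (1 - nu^2) * I_f / E
1 - nu^2 = 1 - 0.29^2 = 0.9159
Se = 113.6 * 2.4 * 0.9159 * 0.82 / 26700
Se = 0.007669 m
Convert to mm: Se = 0.007669 * 1000 = 7.669 mm


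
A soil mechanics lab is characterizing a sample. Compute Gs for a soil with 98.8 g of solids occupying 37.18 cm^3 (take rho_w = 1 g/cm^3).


Using Gs = m_s / (V_s * rho_w)
Since rho_w = 1 g/cm^3:
Gs = 98.8 / 37.18
Gs = 2.657


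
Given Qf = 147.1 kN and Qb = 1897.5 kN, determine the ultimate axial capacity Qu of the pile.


Using Qu = Qf + Qb
Qu = 147.1 + 1897.5
Qu = 2044.6 kN


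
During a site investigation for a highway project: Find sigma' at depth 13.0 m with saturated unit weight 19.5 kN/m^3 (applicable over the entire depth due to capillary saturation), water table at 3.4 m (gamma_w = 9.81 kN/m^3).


Result: 159.32 kPa

Derivation:
Total stress = gamma_sat * depth
sigma = 19.5 * 13.0 = 253.5 kPa
Pore water pressure u = gamma_w * (depth - d_wt)
u = 9.81 * (13.0 - 3.4) = 94.176 kPa
Effective stress = sigma - u
sigma' = 253.5 - 94.176 = 159.32 kPa


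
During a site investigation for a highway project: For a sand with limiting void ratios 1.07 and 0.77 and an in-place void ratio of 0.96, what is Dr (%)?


Using Dr = (e_max - e) / (e_max - e_min) * 100
e_max - e = 1.07 - 0.96 = 0.11
e_max - e_min = 1.07 - 0.77 = 0.3
Dr = 0.11 / 0.3 * 100
Dr = 36.67 %


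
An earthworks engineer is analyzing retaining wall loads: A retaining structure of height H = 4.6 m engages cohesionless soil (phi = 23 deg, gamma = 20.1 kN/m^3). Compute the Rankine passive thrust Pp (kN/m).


Result: 485.42 kN/m

Derivation:
Compute passive earth pressure coefficient:
Kp = tan^2(45 + phi/2) = tan^2(56.5) = 2.282623
Compute passive force:
Pp = 0.5 * Kp * gamma * H^2
Pp = 0.5 * 2.282623 * 20.1 * 4.6^2
Pp = 485.42 kN/m


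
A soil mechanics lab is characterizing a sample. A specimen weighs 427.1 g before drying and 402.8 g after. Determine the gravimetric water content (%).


Using w = (m_wet - m_dry) / m_dry * 100
m_wet - m_dry = 427.1 - 402.8 = 24.3 g
w = 24.3 / 402.8 * 100
w = 6.03 %


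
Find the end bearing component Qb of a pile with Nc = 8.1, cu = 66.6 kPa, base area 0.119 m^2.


Result: 64.2 kN

Derivation:
Using Qb = Nc * cu * Ab
Qb = 8.1 * 66.6 * 0.119
Qb = 64.2 kN


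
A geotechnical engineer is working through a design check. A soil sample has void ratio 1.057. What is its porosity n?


Using the relation n = e / (1 + e)
n = 1.057 / (1 + 1.057)
n = 1.057 / 2.057
n = 0.5139


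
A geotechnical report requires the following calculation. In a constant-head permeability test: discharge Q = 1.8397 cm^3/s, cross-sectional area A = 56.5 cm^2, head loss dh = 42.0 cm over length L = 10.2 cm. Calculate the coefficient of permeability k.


Compute hydraulic gradient:
i = dh / L = 42.0 / 10.2 = 4.11765
Then apply Darcy's law:
k = Q / (A * i)
k = 1.8397 / (56.5 * 4.11765)
k = 1.8397 / 232.647
k = 0.007908 cm/s


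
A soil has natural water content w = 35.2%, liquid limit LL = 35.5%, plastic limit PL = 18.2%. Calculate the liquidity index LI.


Result: 0.983

Derivation:
First compute the plasticity index:
PI = LL - PL = 35.5 - 18.2 = 17.3
Then compute the liquidity index:
LI = (w - PL) / PI
LI = (35.2 - 18.2) / 17.3
LI = 0.983


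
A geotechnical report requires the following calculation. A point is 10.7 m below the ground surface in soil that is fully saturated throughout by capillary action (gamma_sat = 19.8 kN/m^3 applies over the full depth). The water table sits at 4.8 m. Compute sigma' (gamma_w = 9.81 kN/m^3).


Total stress = gamma_sat * depth
sigma = 19.8 * 10.7 = 211.86 kPa
Pore water pressure u = gamma_w * (depth - d_wt)
u = 9.81 * (10.7 - 4.8) = 57.879 kPa
Effective stress = sigma - u
sigma' = 211.86 - 57.879 = 153.98 kPa


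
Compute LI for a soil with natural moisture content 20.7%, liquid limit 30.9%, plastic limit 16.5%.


Result: 0.292

Derivation:
First compute the plasticity index:
PI = LL - PL = 30.9 - 16.5 = 14.4
Then compute the liquidity index:
LI = (w - PL) / PI
LI = (20.7 - 16.5) / 14.4
LI = 0.292


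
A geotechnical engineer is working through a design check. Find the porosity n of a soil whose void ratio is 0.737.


Using the relation n = e / (1 + e)
n = 0.737 / (1 + 0.737)
n = 0.737 / 1.737
n = 0.4243


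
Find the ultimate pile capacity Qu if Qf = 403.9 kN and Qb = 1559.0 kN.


Using Qu = Qf + Qb
Qu = 403.9 + 1559.0
Qu = 1962.9 kN


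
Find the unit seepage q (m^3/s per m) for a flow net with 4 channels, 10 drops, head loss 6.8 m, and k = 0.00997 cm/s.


Convert k to m/s for unit consistency with H:
k = 0.00997 cm/s = 0.00997 / 100 m/s = 9.97e-05 m/s
Using q = k * H * Nf / Nd
Nf / Nd = 4 / 10 = 0.4
q = 9.97e-05 * 6.8 * 0.4
q = 0.0002712 m^3/s per m


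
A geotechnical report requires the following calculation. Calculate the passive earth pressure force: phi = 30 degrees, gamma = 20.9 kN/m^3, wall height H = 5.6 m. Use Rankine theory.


Compute passive earth pressure coefficient:
Kp = tan^2(45 + phi/2) = tan^2(60.0) = 3
Compute passive force:
Pp = 0.5 * Kp * gamma * H^2
Pp = 0.5 * 3 * 20.9 * 5.6^2
Pp = 983.14 kN/m


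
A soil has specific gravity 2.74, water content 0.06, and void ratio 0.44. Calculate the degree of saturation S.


Using S = Gs * w / e
S = 2.74 * 0.06 / 0.44
S = 0.3736


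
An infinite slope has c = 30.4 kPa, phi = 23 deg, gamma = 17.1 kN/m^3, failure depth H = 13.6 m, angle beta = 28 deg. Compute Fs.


Using Fs = c / (gamma*H*sin(beta)*cos(beta)) + tan(phi)/tan(beta)
Cohesion contribution = 30.4 / (17.1*13.6*sin(28)*cos(28))
Cohesion contribution = 0.315351
Friction contribution = tan(23)/tan(28) = 0.798321
Fs = 0.315351 + 0.798321
Fs = 1.114


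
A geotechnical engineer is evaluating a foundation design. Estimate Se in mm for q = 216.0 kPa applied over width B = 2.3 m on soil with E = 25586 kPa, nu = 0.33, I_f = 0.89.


Using Se = q * B * (1 - nu^2) * I_f / E
1 - nu^2 = 1 - 0.33^2 = 0.8911
Se = 216.0 * 2.3 * 0.8911 * 0.89 / 25586
Se = 0.015399 m
Convert to mm: Se = 0.015399 * 1000 = 15.399 mm


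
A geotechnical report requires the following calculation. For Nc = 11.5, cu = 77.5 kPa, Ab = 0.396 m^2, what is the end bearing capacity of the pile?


Using Qb = Nc * cu * Ab
Qb = 11.5 * 77.5 * 0.396
Qb = 352.94 kN


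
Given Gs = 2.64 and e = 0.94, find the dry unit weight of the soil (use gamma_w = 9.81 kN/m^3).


Using gamma_d = Gs * gamma_w / (1 + e)
gamma_d = 2.64 * 9.81 / (1 + 0.94)
gamma_d = 2.64 * 9.81 / 1.94
gamma_d = 13.35 kN/m^3


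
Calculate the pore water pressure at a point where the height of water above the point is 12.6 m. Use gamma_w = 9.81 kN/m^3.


Using u = gamma_w * h_w
u = 9.81 * 12.6
u = 123.61 kPa


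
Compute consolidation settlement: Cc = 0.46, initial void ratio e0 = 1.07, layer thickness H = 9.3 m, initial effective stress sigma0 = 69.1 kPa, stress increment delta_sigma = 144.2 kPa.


Result: 1.0117 m

Derivation:
Using Sc = Cc * H / (1 + e0) * log10((sigma0 + delta_sigma) / sigma0)
Stress ratio = (69.1 + 144.2) / 69.1 = 3.08683
log10(3.08683) = 0.489513
Cc * H / (1 + e0) = 0.46 * 9.3 / (1 + 1.07) = 2.06667
Sc = 2.06667 * 0.489513
Sc = 1.0117 m


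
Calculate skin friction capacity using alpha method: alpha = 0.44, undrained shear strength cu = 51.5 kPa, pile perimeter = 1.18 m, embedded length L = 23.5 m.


Result: 628.36 kN

Derivation:
Using Qs = alpha * cu * perimeter * L
Qs = 0.44 * 51.5 * 1.18 * 23.5
Qs = 628.36 kN


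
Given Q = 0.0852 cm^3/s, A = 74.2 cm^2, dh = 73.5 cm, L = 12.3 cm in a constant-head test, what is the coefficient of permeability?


Compute hydraulic gradient:
i = dh / L = 73.5 / 12.3 = 5.97561
Then apply Darcy's law:
k = Q / (A * i)
k = 0.0852 / (74.2 * 5.97561)
k = 0.0852 / 443.39
k = 0.000192 cm/s


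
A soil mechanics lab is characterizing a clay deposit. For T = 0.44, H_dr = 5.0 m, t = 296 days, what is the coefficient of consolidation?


Using cv = T * H_dr^2 / t
H_dr^2 = 5.0^2 = 25.0
cv = 0.44 * 25.0 / 296
cv = 0.03716 m^2/day


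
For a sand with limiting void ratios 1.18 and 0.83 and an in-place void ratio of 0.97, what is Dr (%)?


Using Dr = (e_max - e) / (e_max - e_min) * 100
e_max - e = 1.18 - 0.97 = 0.21
e_max - e_min = 1.18 - 0.83 = 0.35
Dr = 0.21 / 0.35 * 100
Dr = 60.0 %


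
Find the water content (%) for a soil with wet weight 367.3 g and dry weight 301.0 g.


Using w = (m_wet - m_dry) / m_dry * 100
m_wet - m_dry = 367.3 - 301.0 = 66.3 g
w = 66.3 / 301.0 * 100
w = 22.03 %


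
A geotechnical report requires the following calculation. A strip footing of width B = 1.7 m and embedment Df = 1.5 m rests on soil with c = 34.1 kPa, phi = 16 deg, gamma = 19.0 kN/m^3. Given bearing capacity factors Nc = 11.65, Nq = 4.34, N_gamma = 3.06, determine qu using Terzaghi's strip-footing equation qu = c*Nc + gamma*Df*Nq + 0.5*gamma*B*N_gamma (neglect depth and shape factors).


Result: 570.37 kPa

Derivation:
Compute qu = c*Nc + gamma*Df*Nq + 0.5*gamma*B*N_gamma
Term 1: 34.1 * 11.65 = 397.265
Term 2: 19.0 * 1.5 * 4.34 = 123.69
Term 3: 0.5 * 19.0 * 1.7 * 3.06 = 49.419
qu = 397.265 + 123.69 + 49.419
qu = 570.37 kPa


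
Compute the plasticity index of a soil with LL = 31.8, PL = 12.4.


Using PI = LL - PL
PI = 31.8 - 12.4
PI = 19.4


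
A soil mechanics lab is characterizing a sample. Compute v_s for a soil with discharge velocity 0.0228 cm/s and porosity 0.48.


Result: 0.0475 cm/s

Derivation:
Using v_s = v_d / n
v_s = 0.0228 / 0.48
v_s = 0.0475 cm/s


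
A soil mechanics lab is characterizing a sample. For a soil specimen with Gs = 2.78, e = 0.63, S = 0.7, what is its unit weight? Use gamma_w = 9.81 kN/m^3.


Using gamma = gamma_w * (Gs + S*e) / (1 + e)
Numerator: Gs + S*e = 2.78 + 0.7*0.63 = 3.221
Denominator: 1 + e = 1 + 0.63 = 1.63
gamma = 9.81 * 3.221 / 1.63
gamma = 19.385 kN/m^3


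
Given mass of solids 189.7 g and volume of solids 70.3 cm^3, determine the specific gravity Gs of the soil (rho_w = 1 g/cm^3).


Using Gs = m_s / (V_s * rho_w)
Since rho_w = 1 g/cm^3:
Gs = 189.7 / 70.3
Gs = 2.698


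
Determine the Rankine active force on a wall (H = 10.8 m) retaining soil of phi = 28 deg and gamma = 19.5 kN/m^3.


Result: 410.58 kN/m

Derivation:
Compute active earth pressure coefficient:
Ka = tan^2(45 - phi/2) = tan^2(31.0) = 0.361033
Compute active force:
Pa = 0.5 * Ka * gamma * H^2
Pa = 0.5 * 0.361033 * 19.5 * 10.8^2
Pa = 410.58 kN/m


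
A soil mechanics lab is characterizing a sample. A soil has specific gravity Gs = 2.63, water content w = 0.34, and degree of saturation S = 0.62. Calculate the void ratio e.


Using the relation e = Gs * w / S
e = 2.63 * 0.34 / 0.62
e = 1.4423


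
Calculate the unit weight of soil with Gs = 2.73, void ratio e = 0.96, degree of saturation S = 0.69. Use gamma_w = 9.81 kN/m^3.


Using gamma = gamma_w * (Gs + S*e) / (1 + e)
Numerator: Gs + S*e = 2.73 + 0.69*0.96 = 3.3924
Denominator: 1 + e = 1 + 0.96 = 1.96
gamma = 9.81 * 3.3924 / 1.96
gamma = 16.979 kN/m^3


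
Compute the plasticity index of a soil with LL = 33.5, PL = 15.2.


Result: 18.3

Derivation:
Using PI = LL - PL
PI = 33.5 - 15.2
PI = 18.3


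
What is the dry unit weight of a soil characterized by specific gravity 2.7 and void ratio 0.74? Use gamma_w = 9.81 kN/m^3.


Using gamma_d = Gs * gamma_w / (1 + e)
gamma_d = 2.7 * 9.81 / (1 + 0.74)
gamma_d = 2.7 * 9.81 / 1.74
gamma_d = 15.222 kN/m^3


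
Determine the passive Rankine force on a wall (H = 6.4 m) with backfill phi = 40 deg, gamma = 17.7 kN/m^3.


Compute passive earth pressure coefficient:
Kp = tan^2(45 + phi/2) = tan^2(65.0) = 4.59891
Compute passive force:
Pp = 0.5 * Kp * gamma * H^2
Pp = 0.5 * 4.59891 * 17.7 * 6.4^2
Pp = 1667.09 kN/m


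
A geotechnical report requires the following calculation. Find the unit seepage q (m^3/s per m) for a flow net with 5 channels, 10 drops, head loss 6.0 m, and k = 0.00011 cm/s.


Result: 3.3e-06 m^3/s per m

Derivation:
Convert k to m/s for unit consistency with H:
k = 0.00011 cm/s = 0.00011 / 100 m/s = 1.1e-06 m/s
Using q = k * H * Nf / Nd
Nf / Nd = 5 / 10 = 0.5
q = 1.1e-06 * 6.0 * 0.5
q = 3.3e-06 m^3/s per m


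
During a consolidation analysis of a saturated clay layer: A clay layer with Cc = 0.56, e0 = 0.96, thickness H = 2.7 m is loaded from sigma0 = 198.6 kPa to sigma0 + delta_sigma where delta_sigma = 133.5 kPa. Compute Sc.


Result: 0.1723 m

Derivation:
Using Sc = Cc * H / (1 + e0) * log10((sigma0 + delta_sigma) / sigma0)
Stress ratio = (198.6 + 133.5) / 198.6 = 1.67221
log10(1.67221) = 0.22329
Cc * H / (1 + e0) = 0.56 * 2.7 / (1 + 0.96) = 0.771429
Sc = 0.771429 * 0.22329
Sc = 0.1723 m


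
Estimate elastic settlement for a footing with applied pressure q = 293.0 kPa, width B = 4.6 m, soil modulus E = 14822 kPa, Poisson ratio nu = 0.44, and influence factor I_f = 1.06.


Using Se = q * B * (1 - nu^2) * I_f / E
1 - nu^2 = 1 - 0.44^2 = 0.8064
Se = 293.0 * 4.6 * 0.8064 * 1.06 / 14822
Se = 0.077728 m
Convert to mm: Se = 0.077728 * 1000 = 77.728 mm


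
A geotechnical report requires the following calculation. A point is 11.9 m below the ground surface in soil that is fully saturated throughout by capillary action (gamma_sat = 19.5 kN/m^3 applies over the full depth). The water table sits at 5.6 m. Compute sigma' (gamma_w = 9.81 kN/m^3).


Total stress = gamma_sat * depth
sigma = 19.5 * 11.9 = 232.05 kPa
Pore water pressure u = gamma_w * (depth - d_wt)
u = 9.81 * (11.9 - 5.6) = 61.803 kPa
Effective stress = sigma - u
sigma' = 232.05 - 61.803 = 170.25 kPa


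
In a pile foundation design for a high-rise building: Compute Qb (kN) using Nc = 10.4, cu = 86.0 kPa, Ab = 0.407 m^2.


Using Qb = Nc * cu * Ab
Qb = 10.4 * 86.0 * 0.407
Qb = 364.02 kN


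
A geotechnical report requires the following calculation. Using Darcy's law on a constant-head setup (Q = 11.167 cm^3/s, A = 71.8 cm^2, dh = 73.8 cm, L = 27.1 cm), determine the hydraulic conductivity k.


Result: 0.057112 cm/s

Derivation:
Compute hydraulic gradient:
i = dh / L = 73.8 / 27.1 = 2.72325
Then apply Darcy's law:
k = Q / (A * i)
k = 11.167 / (71.8 * 2.72325)
k = 11.167 / 195.529
k = 0.057112 cm/s


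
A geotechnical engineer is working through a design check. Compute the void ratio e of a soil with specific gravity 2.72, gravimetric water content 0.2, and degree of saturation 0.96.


Result: 0.5667

Derivation:
Using the relation e = Gs * w / S
e = 2.72 * 0.2 / 0.96
e = 0.5667


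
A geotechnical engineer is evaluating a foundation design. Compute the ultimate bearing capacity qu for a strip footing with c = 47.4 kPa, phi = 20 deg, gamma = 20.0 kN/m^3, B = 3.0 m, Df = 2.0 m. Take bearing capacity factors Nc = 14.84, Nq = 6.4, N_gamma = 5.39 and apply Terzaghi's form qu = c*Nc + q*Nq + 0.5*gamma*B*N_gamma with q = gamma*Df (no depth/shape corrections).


Result: 1121.12 kPa

Derivation:
Compute qu = c*Nc + gamma*Df*Nq + 0.5*gamma*B*N_gamma
Term 1: 47.4 * 14.84 = 703.416
Term 2: 20.0 * 2.0 * 6.4 = 256.0
Term 3: 0.5 * 20.0 * 3.0 * 5.39 = 161.7
qu = 703.416 + 256.0 + 161.7
qu = 1121.12 kPa


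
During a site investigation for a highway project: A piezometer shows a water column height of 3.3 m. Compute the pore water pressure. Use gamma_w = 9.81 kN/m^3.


Result: 32.37 kPa

Derivation:
Using u = gamma_w * h_w
u = 9.81 * 3.3
u = 32.37 kPa


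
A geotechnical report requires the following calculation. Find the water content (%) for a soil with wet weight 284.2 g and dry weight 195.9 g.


Result: 45.07 %

Derivation:
Using w = (m_wet - m_dry) / m_dry * 100
m_wet - m_dry = 284.2 - 195.9 = 88.3 g
w = 88.3 / 195.9 * 100
w = 45.07 %


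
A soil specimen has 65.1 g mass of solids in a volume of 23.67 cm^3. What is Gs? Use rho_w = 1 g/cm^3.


Using Gs = m_s / (V_s * rho_w)
Since rho_w = 1 g/cm^3:
Gs = 65.1 / 23.67
Gs = 2.75


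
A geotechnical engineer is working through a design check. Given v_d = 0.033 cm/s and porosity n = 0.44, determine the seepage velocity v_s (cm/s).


Using v_s = v_d / n
v_s = 0.033 / 0.44
v_s = 0.075 cm/s


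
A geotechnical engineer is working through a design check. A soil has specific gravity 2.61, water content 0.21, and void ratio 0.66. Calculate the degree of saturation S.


Result: 0.8305

Derivation:
Using S = Gs * w / e
S = 2.61 * 0.21 / 0.66
S = 0.8305


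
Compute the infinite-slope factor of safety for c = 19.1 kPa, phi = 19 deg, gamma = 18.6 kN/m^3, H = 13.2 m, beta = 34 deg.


Result: 0.678

Derivation:
Using Fs = c / (gamma*H*sin(beta)*cos(beta)) + tan(phi)/tan(beta)
Cohesion contribution = 19.1 / (18.6*13.2*sin(34)*cos(34))
Cohesion contribution = 0.167807
Friction contribution = tan(19)/tan(34) = 0.510487
Fs = 0.167807 + 0.510487
Fs = 0.678


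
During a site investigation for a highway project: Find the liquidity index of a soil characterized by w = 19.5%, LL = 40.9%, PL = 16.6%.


First compute the plasticity index:
PI = LL - PL = 40.9 - 16.6 = 24.3
Then compute the liquidity index:
LI = (w - PL) / PI
LI = (19.5 - 16.6) / 24.3
LI = 0.119


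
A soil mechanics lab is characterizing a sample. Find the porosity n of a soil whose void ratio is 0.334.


Result: 0.2504

Derivation:
Using the relation n = e / (1 + e)
n = 0.334 / (1 + 0.334)
n = 0.334 / 1.334
n = 0.2504


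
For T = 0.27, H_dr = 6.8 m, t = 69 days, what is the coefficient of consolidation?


Using cv = T * H_dr^2 / t
H_dr^2 = 6.8^2 = 46.24
cv = 0.27 * 46.24 / 69
cv = 0.18094 m^2/day


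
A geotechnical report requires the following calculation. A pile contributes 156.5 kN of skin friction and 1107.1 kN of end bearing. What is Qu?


Result: 1263.6 kN

Derivation:
Using Qu = Qf + Qb
Qu = 156.5 + 1107.1
Qu = 1263.6 kN


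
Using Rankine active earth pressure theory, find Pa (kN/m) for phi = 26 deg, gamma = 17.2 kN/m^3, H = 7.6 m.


Compute active earth pressure coefficient:
Ka = tan^2(45 - phi/2) = tan^2(32.0) = 0.390462
Compute active force:
Pa = 0.5 * Ka * gamma * H^2
Pa = 0.5 * 0.390462 * 17.2 * 7.6^2
Pa = 193.96 kN/m


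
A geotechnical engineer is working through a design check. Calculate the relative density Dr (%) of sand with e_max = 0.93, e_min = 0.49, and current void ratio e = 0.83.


Using Dr = (e_max - e) / (e_max - e_min) * 100
e_max - e = 0.93 - 0.83 = 0.1
e_max - e_min = 0.93 - 0.49 = 0.44
Dr = 0.1 / 0.44 * 100
Dr = 22.73 %


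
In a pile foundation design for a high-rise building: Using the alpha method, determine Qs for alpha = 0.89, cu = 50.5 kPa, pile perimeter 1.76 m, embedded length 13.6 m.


Result: 1075.8 kN

Derivation:
Using Qs = alpha * cu * perimeter * L
Qs = 0.89 * 50.5 * 1.76 * 13.6
Qs = 1075.8 kN


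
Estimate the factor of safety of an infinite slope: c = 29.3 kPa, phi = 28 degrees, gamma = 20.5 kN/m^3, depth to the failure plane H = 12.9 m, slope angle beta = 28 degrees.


Using Fs = c / (gamma*H*sin(beta)*cos(beta)) + tan(phi)/tan(beta)
Cohesion contribution = 29.3 / (20.5*12.9*sin(28)*cos(28))
Cohesion contribution = 0.267288
Friction contribution = tan(28)/tan(28) = 1
Fs = 0.267288 + 1
Fs = 1.267


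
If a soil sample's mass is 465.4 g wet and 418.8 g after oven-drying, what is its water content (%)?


Using w = (m_wet - m_dry) / m_dry * 100
m_wet - m_dry = 465.4 - 418.8 = 46.6 g
w = 46.6 / 418.8 * 100
w = 11.13 %


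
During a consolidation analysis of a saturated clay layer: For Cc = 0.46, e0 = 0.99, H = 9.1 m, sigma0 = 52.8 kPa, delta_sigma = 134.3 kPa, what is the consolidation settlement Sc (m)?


Result: 1.1558 m

Derivation:
Using Sc = Cc * H / (1 + e0) * log10((sigma0 + delta_sigma) / sigma0)
Stress ratio = (52.8 + 134.3) / 52.8 = 3.54356
log10(3.54356) = 0.54944
Cc * H / (1 + e0) = 0.46 * 9.1 / (1 + 0.99) = 2.10352
Sc = 2.10352 * 0.54944
Sc = 1.1558 m


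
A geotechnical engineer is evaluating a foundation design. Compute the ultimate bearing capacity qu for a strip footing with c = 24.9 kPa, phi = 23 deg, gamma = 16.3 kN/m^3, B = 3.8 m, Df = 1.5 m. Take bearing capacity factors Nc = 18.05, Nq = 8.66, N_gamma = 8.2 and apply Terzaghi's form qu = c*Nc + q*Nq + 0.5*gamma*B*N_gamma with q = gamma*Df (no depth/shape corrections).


Compute qu = c*Nc + gamma*Df*Nq + 0.5*gamma*B*N_gamma
Term 1: 24.9 * 18.05 = 449.445
Term 2: 16.3 * 1.5 * 8.66 = 211.737
Term 3: 0.5 * 16.3 * 3.8 * 8.2 = 253.954
qu = 449.445 + 211.737 + 253.954
qu = 915.14 kPa


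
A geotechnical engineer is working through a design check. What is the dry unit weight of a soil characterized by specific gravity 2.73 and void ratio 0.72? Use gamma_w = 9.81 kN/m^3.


Using gamma_d = Gs * gamma_w / (1 + e)
gamma_d = 2.73 * 9.81 / (1 + 0.72)
gamma_d = 2.73 * 9.81 / 1.72
gamma_d = 15.571 kN/m^3


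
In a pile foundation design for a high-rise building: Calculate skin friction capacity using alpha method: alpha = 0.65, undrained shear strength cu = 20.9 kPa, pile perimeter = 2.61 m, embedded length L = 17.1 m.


Result: 606.31 kN

Derivation:
Using Qs = alpha * cu * perimeter * L
Qs = 0.65 * 20.9 * 2.61 * 17.1
Qs = 606.31 kN


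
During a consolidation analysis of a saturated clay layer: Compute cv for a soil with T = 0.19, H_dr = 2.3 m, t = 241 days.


Using cv = T * H_dr^2 / t
H_dr^2 = 2.3^2 = 5.29
cv = 0.19 * 5.29 / 241
cv = 0.00417 m^2/day


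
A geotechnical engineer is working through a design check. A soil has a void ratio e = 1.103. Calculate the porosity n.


Using the relation n = e / (1 + e)
n = 1.103 / (1 + 1.103)
n = 1.103 / 2.103
n = 0.5245


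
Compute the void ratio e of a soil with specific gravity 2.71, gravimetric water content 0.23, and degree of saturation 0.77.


Result: 0.8095

Derivation:
Using the relation e = Gs * w / S
e = 2.71 * 0.23 / 0.77
e = 0.8095


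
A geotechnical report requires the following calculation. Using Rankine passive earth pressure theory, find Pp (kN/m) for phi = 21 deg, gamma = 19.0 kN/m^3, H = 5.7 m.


Result: 653.44 kN/m

Derivation:
Compute passive earth pressure coefficient:
Kp = tan^2(45 + phi/2) = tan^2(55.5) = 2.117051
Compute passive force:
Pp = 0.5 * Kp * gamma * H^2
Pp = 0.5 * 2.117051 * 19.0 * 5.7^2
Pp = 653.44 kN/m


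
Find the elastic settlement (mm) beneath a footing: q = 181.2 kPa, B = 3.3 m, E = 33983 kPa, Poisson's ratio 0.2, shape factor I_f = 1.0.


Using Se = q * B * (1 - nu^2) * I_f / E
1 - nu^2 = 1 - 0.2^2 = 0.96
Se = 181.2 * 3.3 * 0.96 * 1.0 / 33983
Se = 0.016892 m
Convert to mm: Se = 0.016892 * 1000 = 16.892 mm


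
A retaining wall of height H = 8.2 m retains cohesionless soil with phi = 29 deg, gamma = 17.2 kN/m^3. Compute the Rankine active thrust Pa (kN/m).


Compute active earth pressure coefficient:
Ka = tan^2(45 - phi/2) = tan^2(30.5) = 0.346974
Compute active force:
Pa = 0.5 * Ka * gamma * H^2
Pa = 0.5 * 0.346974 * 17.2 * 8.2^2
Pa = 200.64 kN/m


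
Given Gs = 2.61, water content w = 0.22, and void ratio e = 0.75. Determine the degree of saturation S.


Using S = Gs * w / e
S = 2.61 * 0.22 / 0.75
S = 0.7656


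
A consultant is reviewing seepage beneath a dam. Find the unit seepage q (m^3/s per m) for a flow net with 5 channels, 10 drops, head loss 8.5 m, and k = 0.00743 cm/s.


Convert k to m/s for unit consistency with H:
k = 0.00743 cm/s = 0.00743 / 100 m/s = 7.43e-05 m/s
Using q = k * H * Nf / Nd
Nf / Nd = 5 / 10 = 0.5
q = 7.43e-05 * 8.5 * 0.5
q = 0.0003158 m^3/s per m


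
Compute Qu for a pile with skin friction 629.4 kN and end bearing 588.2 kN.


Using Qu = Qf + Qb
Qu = 629.4 + 588.2
Qu = 1217.6 kN


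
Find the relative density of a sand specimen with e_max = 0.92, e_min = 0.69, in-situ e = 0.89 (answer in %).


Using Dr = (e_max - e) / (e_max - e_min) * 100
e_max - e = 0.92 - 0.89 = 0.03
e_max - e_min = 0.92 - 0.69 = 0.23
Dr = 0.03 / 0.23 * 100
Dr = 13.04 %


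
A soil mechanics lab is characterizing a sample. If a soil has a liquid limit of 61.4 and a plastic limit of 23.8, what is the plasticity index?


Result: 37.6

Derivation:
Using PI = LL - PL
PI = 61.4 - 23.8
PI = 37.6


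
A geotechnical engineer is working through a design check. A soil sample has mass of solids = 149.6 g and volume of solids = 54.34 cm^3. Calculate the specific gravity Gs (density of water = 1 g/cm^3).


Result: 2.753

Derivation:
Using Gs = m_s / (V_s * rho_w)
Since rho_w = 1 g/cm^3:
Gs = 149.6 / 54.34
Gs = 2.753


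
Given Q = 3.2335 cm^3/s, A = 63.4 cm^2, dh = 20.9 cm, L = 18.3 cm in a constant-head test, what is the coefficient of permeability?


Result: 0.044657 cm/s

Derivation:
Compute hydraulic gradient:
i = dh / L = 20.9 / 18.3 = 1.14208
Then apply Darcy's law:
k = Q / (A * i)
k = 3.2335 / (63.4 * 1.14208)
k = 3.2335 / 72.4077
k = 0.044657 cm/s


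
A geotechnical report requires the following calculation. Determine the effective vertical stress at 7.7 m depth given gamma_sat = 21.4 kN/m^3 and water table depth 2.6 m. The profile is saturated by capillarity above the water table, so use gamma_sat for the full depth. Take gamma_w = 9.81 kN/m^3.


Result: 114.75 kPa

Derivation:
Total stress = gamma_sat * depth
sigma = 21.4 * 7.7 = 164.78 kPa
Pore water pressure u = gamma_w * (depth - d_wt)
u = 9.81 * (7.7 - 2.6) = 50.031 kPa
Effective stress = sigma - u
sigma' = 164.78 - 50.031 = 114.75 kPa


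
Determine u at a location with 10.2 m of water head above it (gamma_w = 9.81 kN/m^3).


Result: 100.06 kPa

Derivation:
Using u = gamma_w * h_w
u = 9.81 * 10.2
u = 100.06 kPa


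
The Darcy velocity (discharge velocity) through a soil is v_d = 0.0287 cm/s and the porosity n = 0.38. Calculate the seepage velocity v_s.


Using v_s = v_d / n
v_s = 0.0287 / 0.38
v_s = 0.07553 cm/s


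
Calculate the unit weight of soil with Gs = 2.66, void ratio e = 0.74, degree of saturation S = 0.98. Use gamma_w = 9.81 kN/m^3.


Result: 19.086 kN/m^3

Derivation:
Using gamma = gamma_w * (Gs + S*e) / (1 + e)
Numerator: Gs + S*e = 2.66 + 0.98*0.74 = 3.3852
Denominator: 1 + e = 1 + 0.74 = 1.74
gamma = 9.81 * 3.3852 / 1.74
gamma = 19.086 kN/m^3


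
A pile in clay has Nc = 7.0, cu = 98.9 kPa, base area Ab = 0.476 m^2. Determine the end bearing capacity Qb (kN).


Using Qb = Nc * cu * Ab
Qb = 7.0 * 98.9 * 0.476
Qb = 329.53 kN


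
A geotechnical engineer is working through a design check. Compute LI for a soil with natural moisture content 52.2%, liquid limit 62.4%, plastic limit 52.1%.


Result: 0.01

Derivation:
First compute the plasticity index:
PI = LL - PL = 62.4 - 52.1 = 10.3
Then compute the liquidity index:
LI = (w - PL) / PI
LI = (52.2 - 52.1) / 10.3
LI = 0.01


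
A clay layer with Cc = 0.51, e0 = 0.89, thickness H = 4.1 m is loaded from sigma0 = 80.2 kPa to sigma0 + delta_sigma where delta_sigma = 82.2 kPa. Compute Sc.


Result: 0.339 m

Derivation:
Using Sc = Cc * H / (1 + e0) * log10((sigma0 + delta_sigma) / sigma0)
Stress ratio = (80.2 + 82.2) / 80.2 = 2.02494
log10(2.02494) = 0.306412
Cc * H / (1 + e0) = 0.51 * 4.1 / (1 + 0.89) = 1.10635
Sc = 1.10635 * 0.306412
Sc = 0.339 m


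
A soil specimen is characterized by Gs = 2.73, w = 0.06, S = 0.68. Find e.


Using the relation e = Gs * w / S
e = 2.73 * 0.06 / 0.68
e = 0.2409


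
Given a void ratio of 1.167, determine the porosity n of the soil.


Using the relation n = e / (1 + e)
n = 1.167 / (1 + 1.167)
n = 1.167 / 2.167
n = 0.5385


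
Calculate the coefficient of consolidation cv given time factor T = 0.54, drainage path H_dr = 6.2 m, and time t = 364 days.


Using cv = T * H_dr^2 / t
H_dr^2 = 6.2^2 = 38.44
cv = 0.54 * 38.44 / 364
cv = 0.05703 m^2/day


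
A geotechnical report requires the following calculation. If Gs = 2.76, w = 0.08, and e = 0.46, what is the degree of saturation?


Using S = Gs * w / e
S = 2.76 * 0.08 / 0.46
S = 0.48


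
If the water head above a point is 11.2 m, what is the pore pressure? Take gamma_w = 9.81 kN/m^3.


Result: 109.87 kPa

Derivation:
Using u = gamma_w * h_w
u = 9.81 * 11.2
u = 109.87 kPa


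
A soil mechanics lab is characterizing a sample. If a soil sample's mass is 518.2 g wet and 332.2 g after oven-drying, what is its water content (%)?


Result: 55.99 %

Derivation:
Using w = (m_wet - m_dry) / m_dry * 100
m_wet - m_dry = 518.2 - 332.2 = 186.0 g
w = 186.0 / 332.2 * 100
w = 55.99 %


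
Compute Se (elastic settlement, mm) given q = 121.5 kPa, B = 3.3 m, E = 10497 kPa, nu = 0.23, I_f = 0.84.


Result: 30.388 mm

Derivation:
Using Se = q * B * (1 - nu^2) * I_f / E
1 - nu^2 = 1 - 0.23^2 = 0.9471
Se = 121.5 * 3.3 * 0.9471 * 0.84 / 10497
Se = 0.030388 m
Convert to mm: Se = 0.030388 * 1000 = 30.388 mm


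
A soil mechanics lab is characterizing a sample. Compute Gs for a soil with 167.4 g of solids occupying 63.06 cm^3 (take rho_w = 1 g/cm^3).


Using Gs = m_s / (V_s * rho_w)
Since rho_w = 1 g/cm^3:
Gs = 167.4 / 63.06
Gs = 2.655


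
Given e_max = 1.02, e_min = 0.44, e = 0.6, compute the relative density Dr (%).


Using Dr = (e_max - e) / (e_max - e_min) * 100
e_max - e = 1.02 - 0.6 = 0.42
e_max - e_min = 1.02 - 0.44 = 0.58
Dr = 0.42 / 0.58 * 100
Dr = 72.41 %


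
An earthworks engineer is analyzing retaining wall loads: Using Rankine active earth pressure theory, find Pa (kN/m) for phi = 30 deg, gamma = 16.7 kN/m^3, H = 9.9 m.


Result: 272.79 kN/m

Derivation:
Compute active earth pressure coefficient:
Ka = tan^2(45 - phi/2) = tan^2(30.0) = 0.333333
Compute active force:
Pa = 0.5 * Ka * gamma * H^2
Pa = 0.5 * 0.333333 * 16.7 * 9.9^2
Pa = 272.79 kN/m


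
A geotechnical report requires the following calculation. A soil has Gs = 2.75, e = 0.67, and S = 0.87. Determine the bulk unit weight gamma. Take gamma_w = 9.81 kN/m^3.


Using gamma = gamma_w * (Gs + S*e) / (1 + e)
Numerator: Gs + S*e = 2.75 + 0.87*0.67 = 3.3329
Denominator: 1 + e = 1 + 0.67 = 1.67
gamma = 9.81 * 3.3329 / 1.67
gamma = 19.578 kN/m^3


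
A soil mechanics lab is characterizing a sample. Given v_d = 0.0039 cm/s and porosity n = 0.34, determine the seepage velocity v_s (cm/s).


Result: 0.01147 cm/s

Derivation:
Using v_s = v_d / n
v_s = 0.0039 / 0.34
v_s = 0.01147 cm/s


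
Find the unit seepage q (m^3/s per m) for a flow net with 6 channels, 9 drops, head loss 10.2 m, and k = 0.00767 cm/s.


Convert k to m/s for unit consistency with H:
k = 0.00767 cm/s = 0.00767 / 100 m/s = 7.67e-05 m/s
Using q = k * H * Nf / Nd
Nf / Nd = 6 / 9 = 0.6667
q = 7.67e-05 * 10.2 * 0.6667
q = 0.0005216 m^3/s per m


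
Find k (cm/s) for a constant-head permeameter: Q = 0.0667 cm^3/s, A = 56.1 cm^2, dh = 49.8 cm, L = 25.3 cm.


Compute hydraulic gradient:
i = dh / L = 49.8 / 25.3 = 1.96838
Then apply Darcy's law:
k = Q / (A * i)
k = 0.0667 / (56.1 * 1.96838)
k = 0.0667 / 110.426
k = 0.000604 cm/s


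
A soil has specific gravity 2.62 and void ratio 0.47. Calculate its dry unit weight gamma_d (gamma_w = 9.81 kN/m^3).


Using gamma_d = Gs * gamma_w / (1 + e)
gamma_d = 2.62 * 9.81 / (1 + 0.47)
gamma_d = 2.62 * 9.81 / 1.47
gamma_d = 17.484 kN/m^3


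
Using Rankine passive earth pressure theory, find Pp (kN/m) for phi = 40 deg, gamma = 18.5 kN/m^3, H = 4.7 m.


Compute passive earth pressure coefficient:
Kp = tan^2(45 + phi/2) = tan^2(65.0) = 4.59891
Compute passive force:
Pp = 0.5 * Kp * gamma * H^2
Pp = 0.5 * 4.59891 * 18.5 * 4.7^2
Pp = 939.71 kN/m


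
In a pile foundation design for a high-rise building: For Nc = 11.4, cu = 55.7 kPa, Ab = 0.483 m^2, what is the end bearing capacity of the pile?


Using Qb = Nc * cu * Ab
Qb = 11.4 * 55.7 * 0.483
Qb = 306.7 kN


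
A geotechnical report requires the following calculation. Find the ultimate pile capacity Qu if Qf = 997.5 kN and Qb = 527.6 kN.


Using Qu = Qf + Qb
Qu = 997.5 + 527.6
Qu = 1525.1 kN


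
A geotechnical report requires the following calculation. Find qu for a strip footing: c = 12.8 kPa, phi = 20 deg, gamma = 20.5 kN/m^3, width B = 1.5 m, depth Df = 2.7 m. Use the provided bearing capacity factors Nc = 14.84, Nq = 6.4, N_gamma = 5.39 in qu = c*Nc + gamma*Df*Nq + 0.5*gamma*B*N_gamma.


Result: 627.06 kPa

Derivation:
Compute qu = c*Nc + gamma*Df*Nq + 0.5*gamma*B*N_gamma
Term 1: 12.8 * 14.84 = 189.952
Term 2: 20.5 * 2.7 * 6.4 = 354.24
Term 3: 0.5 * 20.5 * 1.5 * 5.39 = 82.87125
qu = 189.952 + 354.24 + 82.87125
qu = 627.06 kPa


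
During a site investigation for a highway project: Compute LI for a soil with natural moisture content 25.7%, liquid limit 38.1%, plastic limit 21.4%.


Result: 0.257

Derivation:
First compute the plasticity index:
PI = LL - PL = 38.1 - 21.4 = 16.7
Then compute the liquidity index:
LI = (w - PL) / PI
LI = (25.7 - 21.4) / 16.7
LI = 0.257


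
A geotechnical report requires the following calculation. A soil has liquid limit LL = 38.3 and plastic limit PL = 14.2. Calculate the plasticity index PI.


Using PI = LL - PL
PI = 38.3 - 14.2
PI = 24.1


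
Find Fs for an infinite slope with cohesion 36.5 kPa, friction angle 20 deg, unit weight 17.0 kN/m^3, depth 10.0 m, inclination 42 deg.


Result: 0.836

Derivation:
Using Fs = c / (gamma*H*sin(beta)*cos(beta)) + tan(phi)/tan(beta)
Cohesion contribution = 36.5 / (17.0*10.0*sin(42)*cos(42))
Cohesion contribution = 0.431777
Friction contribution = tan(20)/tan(42) = 0.40423
Fs = 0.431777 + 0.40423
Fs = 0.836


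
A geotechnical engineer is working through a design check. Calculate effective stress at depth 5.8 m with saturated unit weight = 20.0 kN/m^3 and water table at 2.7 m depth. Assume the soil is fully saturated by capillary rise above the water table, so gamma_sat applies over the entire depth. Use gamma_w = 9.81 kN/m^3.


Total stress = gamma_sat * depth
sigma = 20.0 * 5.8 = 116.0 kPa
Pore water pressure u = gamma_w * (depth - d_wt)
u = 9.81 * (5.8 - 2.7) = 30.411 kPa
Effective stress = sigma - u
sigma' = 116.0 - 30.411 = 85.59 kPa


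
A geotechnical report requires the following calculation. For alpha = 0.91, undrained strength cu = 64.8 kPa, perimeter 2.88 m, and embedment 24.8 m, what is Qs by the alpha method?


Using Qs = alpha * cu * perimeter * L
Qs = 0.91 * 64.8 * 2.88 * 24.8
Qs = 4211.73 kN


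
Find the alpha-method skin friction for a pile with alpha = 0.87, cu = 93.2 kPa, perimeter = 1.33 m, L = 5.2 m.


Using Qs = alpha * cu * perimeter * L
Qs = 0.87 * 93.2 * 1.33 * 5.2
Qs = 560.78 kN


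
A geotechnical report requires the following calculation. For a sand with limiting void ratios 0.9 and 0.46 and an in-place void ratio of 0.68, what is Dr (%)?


Using Dr = (e_max - e) / (e_max - e_min) * 100
e_max - e = 0.9 - 0.68 = 0.22
e_max - e_min = 0.9 - 0.46 = 0.44
Dr = 0.22 / 0.44 * 100
Dr = 50.0 %


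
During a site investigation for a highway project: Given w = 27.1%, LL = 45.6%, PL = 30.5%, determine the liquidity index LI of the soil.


First compute the plasticity index:
PI = LL - PL = 45.6 - 30.5 = 15.1
Then compute the liquidity index:
LI = (w - PL) / PI
LI = (27.1 - 30.5) / 15.1
LI = -0.225


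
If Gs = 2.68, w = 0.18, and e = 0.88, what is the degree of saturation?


Using S = Gs * w / e
S = 2.68 * 0.18 / 0.88
S = 0.5482


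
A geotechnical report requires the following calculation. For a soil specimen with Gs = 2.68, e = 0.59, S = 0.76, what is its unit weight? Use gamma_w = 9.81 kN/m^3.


Using gamma = gamma_w * (Gs + S*e) / (1 + e)
Numerator: Gs + S*e = 2.68 + 0.76*0.59 = 3.1284
Denominator: 1 + e = 1 + 0.59 = 1.59
gamma = 9.81 * 3.1284 / 1.59
gamma = 19.302 kN/m^3


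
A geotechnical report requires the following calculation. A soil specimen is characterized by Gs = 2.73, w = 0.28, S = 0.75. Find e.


Result: 1.0192

Derivation:
Using the relation e = Gs * w / S
e = 2.73 * 0.28 / 0.75
e = 1.0192


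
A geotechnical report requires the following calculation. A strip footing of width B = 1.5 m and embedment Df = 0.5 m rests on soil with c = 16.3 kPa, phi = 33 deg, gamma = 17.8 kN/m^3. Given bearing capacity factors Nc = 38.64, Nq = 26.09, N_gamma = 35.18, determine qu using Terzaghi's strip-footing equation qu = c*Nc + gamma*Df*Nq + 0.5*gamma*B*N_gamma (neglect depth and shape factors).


Result: 1331.69 kPa

Derivation:
Compute qu = c*Nc + gamma*Df*Nq + 0.5*gamma*B*N_gamma
Term 1: 16.3 * 38.64 = 629.832
Term 2: 17.8 * 0.5 * 26.09 = 232.201
Term 3: 0.5 * 17.8 * 1.5 * 35.18 = 469.653
qu = 629.832 + 232.201 + 469.653
qu = 1331.69 kPa


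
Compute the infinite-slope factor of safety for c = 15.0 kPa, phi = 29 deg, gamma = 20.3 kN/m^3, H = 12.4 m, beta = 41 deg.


Using Fs = c / (gamma*H*sin(beta)*cos(beta)) + tan(phi)/tan(beta)
Cohesion contribution = 15.0 / (20.3*12.4*sin(41)*cos(41))
Cohesion contribution = 0.120351
Friction contribution = tan(29)/tan(41) = 0.63766
Fs = 0.120351 + 0.63766
Fs = 0.758


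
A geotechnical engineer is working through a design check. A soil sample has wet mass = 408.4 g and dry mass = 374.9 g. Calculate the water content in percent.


Using w = (m_wet - m_dry) / m_dry * 100
m_wet - m_dry = 408.4 - 374.9 = 33.5 g
w = 33.5 / 374.9 * 100
w = 8.94 %


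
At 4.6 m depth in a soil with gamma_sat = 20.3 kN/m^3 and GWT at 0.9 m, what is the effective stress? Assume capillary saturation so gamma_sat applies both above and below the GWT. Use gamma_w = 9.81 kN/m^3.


Total stress = gamma_sat * depth
sigma = 20.3 * 4.6 = 93.38 kPa
Pore water pressure u = gamma_w * (depth - d_wt)
u = 9.81 * (4.6 - 0.9) = 36.297 kPa
Effective stress = sigma - u
sigma' = 93.38 - 36.297 = 57.08 kPa


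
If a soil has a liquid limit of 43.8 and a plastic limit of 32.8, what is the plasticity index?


Using PI = LL - PL
PI = 43.8 - 32.8
PI = 11.0


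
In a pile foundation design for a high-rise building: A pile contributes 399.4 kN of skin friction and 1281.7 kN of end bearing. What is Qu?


Using Qu = Qf + Qb
Qu = 399.4 + 1281.7
Qu = 1681.1 kN


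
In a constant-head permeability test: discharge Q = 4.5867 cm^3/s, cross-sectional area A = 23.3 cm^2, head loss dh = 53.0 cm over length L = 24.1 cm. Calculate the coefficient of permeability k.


Compute hydraulic gradient:
i = dh / L = 53.0 / 24.1 = 2.19917
Then apply Darcy's law:
k = Q / (A * i)
k = 4.5867 / (23.3 * 2.19917)
k = 4.5867 / 51.2407
k = 0.089513 cm/s


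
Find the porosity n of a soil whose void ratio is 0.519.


Using the relation n = e / (1 + e)
n = 0.519 / (1 + 0.519)
n = 0.519 / 1.519
n = 0.3417


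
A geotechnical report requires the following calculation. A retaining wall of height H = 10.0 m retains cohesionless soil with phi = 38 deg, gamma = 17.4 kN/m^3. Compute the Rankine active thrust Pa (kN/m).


Compute active earth pressure coefficient:
Ka = tan^2(45 - phi/2) = tan^2(26.0) = 0.237883
Compute active force:
Pa = 0.5 * Ka * gamma * H^2
Pa = 0.5 * 0.237883 * 17.4 * 10.0^2
Pa = 206.96 kN/m


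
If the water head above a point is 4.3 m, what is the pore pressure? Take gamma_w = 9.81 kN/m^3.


Using u = gamma_w * h_w
u = 9.81 * 4.3
u = 42.18 kPa


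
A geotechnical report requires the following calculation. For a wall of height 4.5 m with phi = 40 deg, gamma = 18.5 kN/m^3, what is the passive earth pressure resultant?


Result: 861.43 kN/m

Derivation:
Compute passive earth pressure coefficient:
Kp = tan^2(45 + phi/2) = tan^2(65.0) = 4.59891
Compute passive force:
Pp = 0.5 * Kp * gamma * H^2
Pp = 0.5 * 4.59891 * 18.5 * 4.5^2
Pp = 861.43 kN/m


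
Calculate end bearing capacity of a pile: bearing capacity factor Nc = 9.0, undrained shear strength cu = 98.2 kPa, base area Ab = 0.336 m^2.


Using Qb = Nc * cu * Ab
Qb = 9.0 * 98.2 * 0.336
Qb = 296.96 kN


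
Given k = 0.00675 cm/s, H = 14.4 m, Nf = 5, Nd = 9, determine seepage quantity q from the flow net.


Convert k to m/s for unit consistency with H:
k = 0.00675 cm/s = 0.00675 / 100 m/s = 6.75e-05 m/s
Using q = k * H * Nf / Nd
Nf / Nd = 5 / 9 = 0.5556
q = 6.75e-05 * 14.4 * 0.5556
q = 0.00054 m^3/s per m
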